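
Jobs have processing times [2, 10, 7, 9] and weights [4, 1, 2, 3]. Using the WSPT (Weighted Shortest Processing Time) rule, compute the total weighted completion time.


Compute p/w ratios and sort ascending (WSPT): [(2, 4), (9, 3), (7, 2), (10, 1)]
Compute weighted completion times:
  Job (p=2,w=4): C=2, w*C=4*2=8
  Job (p=9,w=3): C=11, w*C=3*11=33
  Job (p=7,w=2): C=18, w*C=2*18=36
  Job (p=10,w=1): C=28, w*C=1*28=28
Total weighted completion time = 105

105


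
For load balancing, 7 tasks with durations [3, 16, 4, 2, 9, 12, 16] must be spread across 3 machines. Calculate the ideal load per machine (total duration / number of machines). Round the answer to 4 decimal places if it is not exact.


Total processing time = 3 + 16 + 4 + 2 + 9 + 12 + 16 = 62
Number of machines = 3
Ideal balanced load = 62 / 3 = 20.6667

20.6667


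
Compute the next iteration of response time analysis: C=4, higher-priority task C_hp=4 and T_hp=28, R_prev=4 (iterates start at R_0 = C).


R_next = C + ceil(R_prev / T_hp) * C_hp
ceil(4 / 28) = ceil(0.1429) = 1
Interference = 1 * 4 = 4
R_next = 4 + 4 = 8

8


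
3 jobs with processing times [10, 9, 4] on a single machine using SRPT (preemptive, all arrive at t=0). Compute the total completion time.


Since all jobs arrive at t=0, SRPT equals SPT ordering.
SPT order: [4, 9, 10]
Completion times:
  Job 1: p=4, C=4
  Job 2: p=9, C=13
  Job 3: p=10, C=23
Total completion time = 4 + 13 + 23 = 40

40


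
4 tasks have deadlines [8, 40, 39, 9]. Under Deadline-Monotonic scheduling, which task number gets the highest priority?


Sort tasks by relative deadline (ascending):
  Task 1: deadline = 8
  Task 4: deadline = 9
  Task 3: deadline = 39
  Task 2: deadline = 40
Priority order (highest first): [1, 4, 3, 2]
Highest priority task = 1

1


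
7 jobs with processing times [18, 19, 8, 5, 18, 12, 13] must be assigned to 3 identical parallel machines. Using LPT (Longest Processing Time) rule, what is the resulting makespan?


Sort jobs in decreasing order (LPT): [19, 18, 18, 13, 12, 8, 5]
Assign each job to the least loaded machine:
  Machine 1: jobs [19, 8, 5], load = 32
  Machine 2: jobs [18, 13], load = 31
  Machine 3: jobs [18, 12], load = 30
Makespan = max load = 32

32


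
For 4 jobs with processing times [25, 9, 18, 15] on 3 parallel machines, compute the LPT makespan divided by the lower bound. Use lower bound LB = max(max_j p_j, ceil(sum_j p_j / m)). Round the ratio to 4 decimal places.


LPT order: [25, 18, 15, 9]
Machine loads after assignment: [25, 18, 24]
LPT makespan = 25
Lower bound = max(max_job, ceil(total/3)) = max(25, 23) = 25
Ratio = 25 / 25 = 1.0

1.0


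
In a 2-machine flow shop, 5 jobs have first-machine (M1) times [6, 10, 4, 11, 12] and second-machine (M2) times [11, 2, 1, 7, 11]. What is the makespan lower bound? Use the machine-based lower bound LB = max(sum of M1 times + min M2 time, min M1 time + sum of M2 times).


LB1 = sum(M1 times) + min(M2 times) = 43 + 1 = 44
LB2 = min(M1 times) + sum(M2 times) = 4 + 32 = 36
Lower bound = max(LB1, LB2) = max(44, 36) = 44

44


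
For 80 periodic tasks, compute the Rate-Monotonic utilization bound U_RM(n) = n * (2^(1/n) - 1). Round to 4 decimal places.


Compute 2^(1/80) = 1.0087019838
Subtract 1: 1.0087019838 - 1 = 0.0087019838
Multiply by n: 80 * 0.0087019838 = 0.6961587040
Round to 4 dp: 0.6962

0.6962


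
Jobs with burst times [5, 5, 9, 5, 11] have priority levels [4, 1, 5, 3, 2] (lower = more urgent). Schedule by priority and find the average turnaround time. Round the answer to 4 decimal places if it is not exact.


Sort by priority (ascending = highest first):
Order: [(1, 5), (2, 11), (3, 5), (4, 5), (5, 9)]
Completion times:
  Priority 1, burst=5, C=5
  Priority 2, burst=11, C=16
  Priority 3, burst=5, C=21
  Priority 4, burst=5, C=26
  Priority 5, burst=9, C=35
Average turnaround = 103/5 = 20.6

20.6


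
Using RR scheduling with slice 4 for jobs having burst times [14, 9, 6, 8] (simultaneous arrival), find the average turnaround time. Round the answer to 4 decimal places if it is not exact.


Time quantum = 4
Execution trace:
  J1 runs 4 units, time = 4
  J2 runs 4 units, time = 8
  J3 runs 4 units, time = 12
  J4 runs 4 units, time = 16
  J1 runs 4 units, time = 20
  J2 runs 4 units, time = 24
  J3 runs 2 units, time = 26
  J4 runs 4 units, time = 30
  J1 runs 4 units, time = 34
  J2 runs 1 units, time = 35
  J1 runs 2 units, time = 37
Finish times: [37, 35, 26, 30]
Average turnaround = 128/4 = 32.0

32.0


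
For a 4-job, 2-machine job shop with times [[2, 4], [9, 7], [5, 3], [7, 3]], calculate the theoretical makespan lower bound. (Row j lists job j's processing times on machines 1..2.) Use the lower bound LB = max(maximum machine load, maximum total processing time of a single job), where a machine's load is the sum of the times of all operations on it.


Machine loads:
  Machine 1: 2 + 9 + 5 + 7 = 23
  Machine 2: 4 + 7 + 3 + 3 = 17
Max machine load = 23
Job totals:
  Job 1: 6
  Job 2: 16
  Job 3: 8
  Job 4: 10
Max job total = 16
Lower bound = max(23, 16) = 23

23


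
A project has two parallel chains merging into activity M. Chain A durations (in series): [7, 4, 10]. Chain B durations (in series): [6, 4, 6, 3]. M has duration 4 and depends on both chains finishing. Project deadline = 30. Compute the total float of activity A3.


Forward pass: ES(A3) = sum of predecessors on chain A = 11
EF = ES + duration = 11 + 10 = 21
Backward pass: LF(M) = deadline = 30; LS(M) = 30 - 4 = 26
LF(A3) = LS(M) - sum(successors on chain A) = 26 - 0 = 26
LS = LF - duration = 26 - 10 = 16
Total float = LS - ES = 16 - 11 = 5

5


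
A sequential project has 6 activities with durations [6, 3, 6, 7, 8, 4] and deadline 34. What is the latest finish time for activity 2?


LF(activity 2) = deadline - sum of successor durations
Successors: activities 3 through 6 with durations [6, 7, 8, 4]
Sum of successor durations = 25
LF = 34 - 25 = 9

9


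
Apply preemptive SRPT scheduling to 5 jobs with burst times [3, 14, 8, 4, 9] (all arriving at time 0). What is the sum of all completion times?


Since all jobs arrive at t=0, SRPT equals SPT ordering.
SPT order: [3, 4, 8, 9, 14]
Completion times:
  Job 1: p=3, C=3
  Job 2: p=4, C=7
  Job 3: p=8, C=15
  Job 4: p=9, C=24
  Job 5: p=14, C=38
Total completion time = 3 + 7 + 15 + 24 + 38 = 87

87


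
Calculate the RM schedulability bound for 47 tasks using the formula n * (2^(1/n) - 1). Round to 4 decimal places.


Compute 2^(1/47) = 1.0148570979
Subtract 1: 1.0148570979 - 1 = 0.0148570979
Multiply by n: 47 * 0.0148570979 = 0.6982836013
Round to 4 dp: 0.6983

0.6983


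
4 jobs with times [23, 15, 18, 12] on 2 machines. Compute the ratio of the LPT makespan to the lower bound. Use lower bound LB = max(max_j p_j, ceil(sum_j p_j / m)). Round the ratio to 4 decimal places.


LPT order: [23, 18, 15, 12]
Machine loads after assignment: [35, 33]
LPT makespan = 35
Lower bound = max(max_job, ceil(total/2)) = max(23, 34) = 34
Ratio = 35 / 34 = 1.0294

1.0294


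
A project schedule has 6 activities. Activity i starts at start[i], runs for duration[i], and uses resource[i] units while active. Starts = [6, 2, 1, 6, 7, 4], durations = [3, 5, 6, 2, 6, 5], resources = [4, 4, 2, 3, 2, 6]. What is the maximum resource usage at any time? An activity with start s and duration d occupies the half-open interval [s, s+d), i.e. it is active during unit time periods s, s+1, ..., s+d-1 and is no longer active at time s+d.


Each activity i is active on [start_i, start_i + duration_i).
Compute total resource usage per time slot:
  t=0: active resources = [], total = 0
  t=1: active resources = [2], total = 2
  t=2: active resources = [4, 2], total = 6
  t=3: active resources = [4, 2], total = 6
  t=4: active resources = [4, 2, 6], total = 12
  t=5: active resources = [4, 2, 6], total = 12
  t=6: active resources = [4, 4, 2, 3, 6], total = 19
  t=7: active resources = [4, 3, 2, 6], total = 15
  t=8: active resources = [4, 2, 6], total = 12
  t=9: active resources = [2], total = 2
  t=10: active resources = [2], total = 2
  t=11: active resources = [2], total = 2
  t=12: active resources = [2], total = 2
Peak resource demand = 19

19


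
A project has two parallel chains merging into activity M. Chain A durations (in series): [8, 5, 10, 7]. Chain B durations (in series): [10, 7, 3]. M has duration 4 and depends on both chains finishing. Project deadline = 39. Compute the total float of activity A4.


Forward pass: ES(A4) = sum of predecessors on chain A = 23
EF = ES + duration = 23 + 7 = 30
Backward pass: LF(M) = deadline = 39; LS(M) = 39 - 4 = 35
LF(A4) = LS(M) - sum(successors on chain A) = 35 - 0 = 35
LS = LF - duration = 35 - 7 = 28
Total float = LS - ES = 28 - 23 = 5

5


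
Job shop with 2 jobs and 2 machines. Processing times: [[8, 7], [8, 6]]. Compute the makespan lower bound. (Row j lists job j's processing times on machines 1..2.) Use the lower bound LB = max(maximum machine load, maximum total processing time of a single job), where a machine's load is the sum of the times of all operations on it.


Machine loads:
  Machine 1: 8 + 8 = 16
  Machine 2: 7 + 6 = 13
Max machine load = 16
Job totals:
  Job 1: 15
  Job 2: 14
Max job total = 15
Lower bound = max(16, 15) = 16

16


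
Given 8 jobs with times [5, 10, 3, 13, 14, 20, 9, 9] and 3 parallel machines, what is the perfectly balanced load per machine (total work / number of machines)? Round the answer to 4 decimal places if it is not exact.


Total processing time = 5 + 10 + 3 + 13 + 14 + 20 + 9 + 9 = 83
Number of machines = 3
Ideal balanced load = 83 / 3 = 27.6667

27.6667


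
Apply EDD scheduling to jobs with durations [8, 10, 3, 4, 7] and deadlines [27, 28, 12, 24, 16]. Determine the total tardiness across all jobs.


Sort by due date (EDD order): [(3, 12), (7, 16), (4, 24), (8, 27), (10, 28)]
Compute completion times and tardiness:
  Job 1: p=3, d=12, C=3, tardiness=max(0,3-12)=0
  Job 2: p=7, d=16, C=10, tardiness=max(0,10-16)=0
  Job 3: p=4, d=24, C=14, tardiness=max(0,14-24)=0
  Job 4: p=8, d=27, C=22, tardiness=max(0,22-27)=0
  Job 5: p=10, d=28, C=32, tardiness=max(0,32-28)=4
Total tardiness = 4

4


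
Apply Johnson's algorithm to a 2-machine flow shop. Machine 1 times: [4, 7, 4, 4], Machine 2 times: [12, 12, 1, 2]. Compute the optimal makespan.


Apply Johnson's rule:
  Group 1 (a <= b): [(1, 4, 12), (2, 7, 12)]
  Group 2 (a > b): [(4, 4, 2), (3, 4, 1)]
Optimal job order: [1, 2, 4, 3]
Schedule:
  Job 1: M1 done at 4, M2 done at 16
  Job 2: M1 done at 11, M2 done at 28
  Job 4: M1 done at 15, M2 done at 30
  Job 3: M1 done at 19, M2 done at 31
Makespan = 31

31


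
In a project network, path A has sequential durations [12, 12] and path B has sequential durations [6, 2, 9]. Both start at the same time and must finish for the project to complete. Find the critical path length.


Path A total = 12 + 12 = 24
Path B total = 6 + 2 + 9 = 17
Critical path = longest path = max(24, 17) = 24

24


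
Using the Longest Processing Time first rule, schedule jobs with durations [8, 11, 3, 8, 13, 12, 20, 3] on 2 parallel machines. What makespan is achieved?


Sort jobs in decreasing order (LPT): [20, 13, 12, 11, 8, 8, 3, 3]
Assign each job to the least loaded machine:
  Machine 1: jobs [20, 11, 8], load = 39
  Machine 2: jobs [13, 12, 8, 3, 3], load = 39
Makespan = max load = 39

39


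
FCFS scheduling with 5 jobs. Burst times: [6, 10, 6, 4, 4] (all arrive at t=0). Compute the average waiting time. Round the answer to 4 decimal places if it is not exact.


FCFS order (as given): [6, 10, 6, 4, 4]
Waiting times:
  Job 1: wait = 0
  Job 2: wait = 6
  Job 3: wait = 16
  Job 4: wait = 22
  Job 5: wait = 26
Sum of waiting times = 70
Average waiting time = 70/5 = 14.0

14.0


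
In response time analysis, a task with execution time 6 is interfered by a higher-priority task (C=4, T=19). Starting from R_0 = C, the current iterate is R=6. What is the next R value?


R_next = C + ceil(R_prev / T_hp) * C_hp
ceil(6 / 19) = ceil(0.3158) = 1
Interference = 1 * 4 = 4
R_next = 6 + 4 = 10

10


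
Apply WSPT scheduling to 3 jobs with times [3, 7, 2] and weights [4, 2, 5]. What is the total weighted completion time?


Compute p/w ratios and sort ascending (WSPT): [(2, 5), (3, 4), (7, 2)]
Compute weighted completion times:
  Job (p=2,w=5): C=2, w*C=5*2=10
  Job (p=3,w=4): C=5, w*C=4*5=20
  Job (p=7,w=2): C=12, w*C=2*12=24
Total weighted completion time = 54

54


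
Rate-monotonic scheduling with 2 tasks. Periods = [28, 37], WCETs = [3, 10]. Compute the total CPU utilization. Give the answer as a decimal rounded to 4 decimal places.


Compute individual utilizations (exact fractions):
  Task 1: C/T = 3/28 (approx. 0.1071)
  Task 2: C/T = 10/37 (approx. 0.2703)
Total utilization U = 3/28 + 10/37 = 391/1036
Rounded to 4 decimal places: U = 0.3774
RM (Liu & Layland) bound for 2 tasks = 0.828427; compare with U = 391/1036 (approx. 0.377413)
U <= bound, so schedulable by RM sufficient condition.

0.3774


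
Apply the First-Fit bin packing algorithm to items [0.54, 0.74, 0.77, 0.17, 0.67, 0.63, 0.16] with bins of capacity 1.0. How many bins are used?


Place items sequentially using First-Fit:
  Item 0.54 -> new Bin 1
  Item 0.74 -> new Bin 2
  Item 0.77 -> new Bin 3
  Item 0.17 -> Bin 1 (now 0.71)
  Item 0.67 -> new Bin 4
  Item 0.63 -> new Bin 5
  Item 0.16 -> Bin 1 (now 0.87)
Total bins used = 5

5


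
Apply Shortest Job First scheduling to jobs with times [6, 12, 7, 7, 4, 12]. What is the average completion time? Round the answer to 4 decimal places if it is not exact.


SJF order (ascending): [4, 6, 7, 7, 12, 12]
Completion times:
  Job 1: burst=4, C=4
  Job 2: burst=6, C=10
  Job 3: burst=7, C=17
  Job 4: burst=7, C=24
  Job 5: burst=12, C=36
  Job 6: burst=12, C=48
Average completion = 139/6 = 23.1667

23.1667


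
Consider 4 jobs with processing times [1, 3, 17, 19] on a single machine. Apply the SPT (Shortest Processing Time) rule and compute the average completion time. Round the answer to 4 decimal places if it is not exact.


Sort jobs by processing time (SPT order): [1, 3, 17, 19]
Compute completion times sequentially:
  Job 1: processing = 1, completes at 1
  Job 2: processing = 3, completes at 4
  Job 3: processing = 17, completes at 21
  Job 4: processing = 19, completes at 40
Sum of completion times = 66
Average completion time = 66/4 = 16.5

16.5


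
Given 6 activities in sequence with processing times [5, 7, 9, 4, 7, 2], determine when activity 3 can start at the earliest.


Activity 3 starts after activities 1 through 2 complete.
Predecessor durations: [5, 7]
ES = 5 + 7 = 12

12


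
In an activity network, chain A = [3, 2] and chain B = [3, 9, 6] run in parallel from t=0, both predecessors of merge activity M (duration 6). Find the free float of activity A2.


ES(A2) = sum of predecessors on chain A = 3
EF(A2) = ES + duration = 3 + 2 = 5
Successor of A2 is M. ES(M) = max(sum(A), sum(B)) = max(5, 18) = 18
Free float = ES(successor) - EF(current) = 18 - 5 = 13

13


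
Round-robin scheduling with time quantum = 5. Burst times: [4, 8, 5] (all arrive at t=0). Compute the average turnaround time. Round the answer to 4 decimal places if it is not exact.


Time quantum = 5
Execution trace:
  J1 runs 4 units, time = 4
  J2 runs 5 units, time = 9
  J3 runs 5 units, time = 14
  J2 runs 3 units, time = 17
Finish times: [4, 17, 14]
Average turnaround = 35/3 = 11.6667

11.6667


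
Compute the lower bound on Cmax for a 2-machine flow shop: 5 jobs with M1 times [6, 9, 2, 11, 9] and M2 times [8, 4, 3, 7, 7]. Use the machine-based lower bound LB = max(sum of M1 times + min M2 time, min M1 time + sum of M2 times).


LB1 = sum(M1 times) + min(M2 times) = 37 + 3 = 40
LB2 = min(M1 times) + sum(M2 times) = 2 + 29 = 31
Lower bound = max(LB1, LB2) = max(40, 31) = 40

40


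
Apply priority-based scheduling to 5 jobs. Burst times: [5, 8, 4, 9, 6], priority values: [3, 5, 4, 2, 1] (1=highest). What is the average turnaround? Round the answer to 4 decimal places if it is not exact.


Sort by priority (ascending = highest first):
Order: [(1, 6), (2, 9), (3, 5), (4, 4), (5, 8)]
Completion times:
  Priority 1, burst=6, C=6
  Priority 2, burst=9, C=15
  Priority 3, burst=5, C=20
  Priority 4, burst=4, C=24
  Priority 5, burst=8, C=32
Average turnaround = 97/5 = 19.4

19.4


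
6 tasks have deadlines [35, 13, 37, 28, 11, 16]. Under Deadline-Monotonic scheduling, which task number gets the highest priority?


Sort tasks by relative deadline (ascending):
  Task 5: deadline = 11
  Task 2: deadline = 13
  Task 6: deadline = 16
  Task 4: deadline = 28
  Task 1: deadline = 35
  Task 3: deadline = 37
Priority order (highest first): [5, 2, 6, 4, 1, 3]
Highest priority task = 5

5


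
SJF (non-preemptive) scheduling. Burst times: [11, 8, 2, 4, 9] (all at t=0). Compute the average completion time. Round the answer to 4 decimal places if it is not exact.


SJF order (ascending): [2, 4, 8, 9, 11]
Completion times:
  Job 1: burst=2, C=2
  Job 2: burst=4, C=6
  Job 3: burst=8, C=14
  Job 4: burst=9, C=23
  Job 5: burst=11, C=34
Average completion = 79/5 = 15.8

15.8


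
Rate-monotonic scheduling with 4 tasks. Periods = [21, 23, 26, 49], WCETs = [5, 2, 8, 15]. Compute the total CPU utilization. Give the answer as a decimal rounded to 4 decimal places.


Compute individual utilizations (exact fractions):
  Task 1: C/T = 5/21 (approx. 0.2381)
  Task 2: C/T = 2/23 (approx. 0.087)
  Task 3: C/T = 8/26 = 4/13 (approx. 0.3077)
  Task 4: C/T = 15/49 (approx. 0.3061)
Total utilization U = 5/21 + 2/23 + 4/13 + 15/49 = 41266/43953
Rounded to 4 decimal places: U = 0.9389
RM (Liu & Layland) bound for 4 tasks = 0.756828; compare with U = 41266/43953 (approx. 0.938867)
bound < U <= 1, so the RM sufficient condition is not met (inconclusive; an exact test such as response-time analysis is needed).

0.9389


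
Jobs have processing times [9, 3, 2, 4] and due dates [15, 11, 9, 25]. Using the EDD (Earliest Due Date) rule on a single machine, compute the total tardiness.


Sort by due date (EDD order): [(2, 9), (3, 11), (9, 15), (4, 25)]
Compute completion times and tardiness:
  Job 1: p=2, d=9, C=2, tardiness=max(0,2-9)=0
  Job 2: p=3, d=11, C=5, tardiness=max(0,5-11)=0
  Job 3: p=9, d=15, C=14, tardiness=max(0,14-15)=0
  Job 4: p=4, d=25, C=18, tardiness=max(0,18-25)=0
Total tardiness = 0

0


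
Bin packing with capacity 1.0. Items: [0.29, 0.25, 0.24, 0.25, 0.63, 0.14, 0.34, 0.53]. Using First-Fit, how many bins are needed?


Place items sequentially using First-Fit:
  Item 0.29 -> new Bin 1
  Item 0.25 -> Bin 1 (now 0.54)
  Item 0.24 -> Bin 1 (now 0.78)
  Item 0.25 -> new Bin 2
  Item 0.63 -> Bin 2 (now 0.88)
  Item 0.14 -> Bin 1 (now 0.92)
  Item 0.34 -> new Bin 3
  Item 0.53 -> Bin 3 (now 0.87)
Total bins used = 3

3


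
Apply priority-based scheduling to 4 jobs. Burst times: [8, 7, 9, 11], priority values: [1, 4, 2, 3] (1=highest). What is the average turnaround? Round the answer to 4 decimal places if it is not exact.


Sort by priority (ascending = highest first):
Order: [(1, 8), (2, 9), (3, 11), (4, 7)]
Completion times:
  Priority 1, burst=8, C=8
  Priority 2, burst=9, C=17
  Priority 3, burst=11, C=28
  Priority 4, burst=7, C=35
Average turnaround = 88/4 = 22.0

22.0


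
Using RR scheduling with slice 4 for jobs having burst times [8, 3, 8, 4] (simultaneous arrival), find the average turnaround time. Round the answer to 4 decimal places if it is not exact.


Time quantum = 4
Execution trace:
  J1 runs 4 units, time = 4
  J2 runs 3 units, time = 7
  J3 runs 4 units, time = 11
  J4 runs 4 units, time = 15
  J1 runs 4 units, time = 19
  J3 runs 4 units, time = 23
Finish times: [19, 7, 23, 15]
Average turnaround = 64/4 = 16.0

16.0


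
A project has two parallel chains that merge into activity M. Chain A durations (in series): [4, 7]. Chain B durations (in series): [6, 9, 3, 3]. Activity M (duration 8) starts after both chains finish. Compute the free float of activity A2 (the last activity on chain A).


ES(A2) = sum of predecessors on chain A = 4
EF(A2) = ES + duration = 4 + 7 = 11
Successor of A2 is M. ES(M) = max(sum(A), sum(B)) = max(11, 21) = 21
Free float = ES(successor) - EF(current) = 21 - 11 = 10

10


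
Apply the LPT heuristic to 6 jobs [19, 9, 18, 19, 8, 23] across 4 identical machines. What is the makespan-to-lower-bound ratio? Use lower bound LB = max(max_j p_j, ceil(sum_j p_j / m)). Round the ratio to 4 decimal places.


LPT order: [23, 19, 19, 18, 9, 8]
Machine loads after assignment: [23, 27, 19, 27]
LPT makespan = 27
Lower bound = max(max_job, ceil(total/4)) = max(23, 24) = 24
Ratio = 27 / 24 = 1.125

1.125


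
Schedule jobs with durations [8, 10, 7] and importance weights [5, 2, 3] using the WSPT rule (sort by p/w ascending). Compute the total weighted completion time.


Compute p/w ratios and sort ascending (WSPT): [(8, 5), (7, 3), (10, 2)]
Compute weighted completion times:
  Job (p=8,w=5): C=8, w*C=5*8=40
  Job (p=7,w=3): C=15, w*C=3*15=45
  Job (p=10,w=2): C=25, w*C=2*25=50
Total weighted completion time = 135

135


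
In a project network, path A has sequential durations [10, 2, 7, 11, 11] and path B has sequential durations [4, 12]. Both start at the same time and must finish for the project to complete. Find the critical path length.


Path A total = 10 + 2 + 7 + 11 + 11 = 41
Path B total = 4 + 12 = 16
Critical path = longest path = max(41, 16) = 41

41


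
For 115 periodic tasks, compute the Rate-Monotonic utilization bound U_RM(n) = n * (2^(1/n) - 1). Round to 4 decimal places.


Compute 2^(1/115) = 1.0060455679
Subtract 1: 1.0060455679 - 1 = 0.0060455679
Multiply by n: 115 * 0.0060455679 = 0.6952403085
Round to 4 dp: 0.6952

0.6952


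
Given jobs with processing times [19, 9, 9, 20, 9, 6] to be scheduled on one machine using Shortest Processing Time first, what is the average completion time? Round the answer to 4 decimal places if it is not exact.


Sort jobs by processing time (SPT order): [6, 9, 9, 9, 19, 20]
Compute completion times sequentially:
  Job 1: processing = 6, completes at 6
  Job 2: processing = 9, completes at 15
  Job 3: processing = 9, completes at 24
  Job 4: processing = 9, completes at 33
  Job 5: processing = 19, completes at 52
  Job 6: processing = 20, completes at 72
Sum of completion times = 202
Average completion time = 202/6 = 33.6667

33.6667


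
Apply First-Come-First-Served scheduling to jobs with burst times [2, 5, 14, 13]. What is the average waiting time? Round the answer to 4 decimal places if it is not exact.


FCFS order (as given): [2, 5, 14, 13]
Waiting times:
  Job 1: wait = 0
  Job 2: wait = 2
  Job 3: wait = 7
  Job 4: wait = 21
Sum of waiting times = 30
Average waiting time = 30/4 = 7.5

7.5


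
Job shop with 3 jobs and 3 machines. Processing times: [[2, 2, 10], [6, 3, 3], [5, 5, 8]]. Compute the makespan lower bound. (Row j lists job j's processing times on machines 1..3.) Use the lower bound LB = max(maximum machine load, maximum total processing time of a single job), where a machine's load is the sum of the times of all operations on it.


Machine loads:
  Machine 1: 2 + 6 + 5 = 13
  Machine 2: 2 + 3 + 5 = 10
  Machine 3: 10 + 3 + 8 = 21
Max machine load = 21
Job totals:
  Job 1: 14
  Job 2: 12
  Job 3: 18
Max job total = 18
Lower bound = max(21, 18) = 21

21


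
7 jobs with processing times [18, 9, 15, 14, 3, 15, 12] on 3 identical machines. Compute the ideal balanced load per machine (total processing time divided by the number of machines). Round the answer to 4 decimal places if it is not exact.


Total processing time = 18 + 9 + 15 + 14 + 3 + 15 + 12 = 86
Number of machines = 3
Ideal balanced load = 86 / 3 = 28.6667

28.6667


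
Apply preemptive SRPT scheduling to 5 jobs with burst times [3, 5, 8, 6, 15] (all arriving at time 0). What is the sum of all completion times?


Since all jobs arrive at t=0, SRPT equals SPT ordering.
SPT order: [3, 5, 6, 8, 15]
Completion times:
  Job 1: p=3, C=3
  Job 2: p=5, C=8
  Job 3: p=6, C=14
  Job 4: p=8, C=22
  Job 5: p=15, C=37
Total completion time = 3 + 8 + 14 + 22 + 37 = 84

84


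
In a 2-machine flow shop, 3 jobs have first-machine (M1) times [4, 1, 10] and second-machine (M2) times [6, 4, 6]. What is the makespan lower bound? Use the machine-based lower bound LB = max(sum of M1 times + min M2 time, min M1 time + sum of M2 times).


LB1 = sum(M1 times) + min(M2 times) = 15 + 4 = 19
LB2 = min(M1 times) + sum(M2 times) = 1 + 16 = 17
Lower bound = max(LB1, LB2) = max(19, 17) = 19

19


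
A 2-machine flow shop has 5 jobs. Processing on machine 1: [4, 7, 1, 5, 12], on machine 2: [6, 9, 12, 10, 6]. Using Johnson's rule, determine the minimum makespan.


Apply Johnson's rule:
  Group 1 (a <= b): [(3, 1, 12), (1, 4, 6), (4, 5, 10), (2, 7, 9)]
  Group 2 (a > b): [(5, 12, 6)]
Optimal job order: [3, 1, 4, 2, 5]
Schedule:
  Job 3: M1 done at 1, M2 done at 13
  Job 1: M1 done at 5, M2 done at 19
  Job 4: M1 done at 10, M2 done at 29
  Job 2: M1 done at 17, M2 done at 38
  Job 5: M1 done at 29, M2 done at 44
Makespan = 44

44


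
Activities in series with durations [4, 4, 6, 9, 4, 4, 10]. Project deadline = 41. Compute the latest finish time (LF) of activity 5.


LF(activity 5) = deadline - sum of successor durations
Successors: activities 6 through 7 with durations [4, 10]
Sum of successor durations = 14
LF = 41 - 14 = 27

27


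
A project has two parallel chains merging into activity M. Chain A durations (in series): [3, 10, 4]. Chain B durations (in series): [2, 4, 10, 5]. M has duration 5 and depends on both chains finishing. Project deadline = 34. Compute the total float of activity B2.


Forward pass: ES(B2) = sum of predecessors on chain B = 2
EF = ES + duration = 2 + 4 = 6
Backward pass: LF(M) = deadline = 34; LS(M) = 34 - 5 = 29
LF(B2) = LS(M) - sum(successors on chain B) = 29 - 15 = 14
LS = LF - duration = 14 - 4 = 10
Total float = LS - ES = 10 - 2 = 8

8


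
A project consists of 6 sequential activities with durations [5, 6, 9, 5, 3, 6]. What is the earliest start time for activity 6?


Activity 6 starts after activities 1 through 5 complete.
Predecessor durations: [5, 6, 9, 5, 3]
ES = 5 + 6 + 9 + 5 + 3 = 28

28


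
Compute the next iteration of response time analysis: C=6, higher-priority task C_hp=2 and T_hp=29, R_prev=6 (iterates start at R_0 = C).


R_next = C + ceil(R_prev / T_hp) * C_hp
ceil(6 / 29) = ceil(0.2069) = 1
Interference = 1 * 2 = 2
R_next = 6 + 2 = 8

8


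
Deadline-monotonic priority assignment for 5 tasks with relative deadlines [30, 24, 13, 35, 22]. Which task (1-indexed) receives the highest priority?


Sort tasks by relative deadline (ascending):
  Task 3: deadline = 13
  Task 5: deadline = 22
  Task 2: deadline = 24
  Task 1: deadline = 30
  Task 4: deadline = 35
Priority order (highest first): [3, 5, 2, 1, 4]
Highest priority task = 3

3


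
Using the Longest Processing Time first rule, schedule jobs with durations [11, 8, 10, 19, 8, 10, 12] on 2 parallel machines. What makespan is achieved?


Sort jobs in decreasing order (LPT): [19, 12, 11, 10, 10, 8, 8]
Assign each job to the least loaded machine:
  Machine 1: jobs [19, 10, 8], load = 37
  Machine 2: jobs [12, 11, 10, 8], load = 41
Makespan = max load = 41

41


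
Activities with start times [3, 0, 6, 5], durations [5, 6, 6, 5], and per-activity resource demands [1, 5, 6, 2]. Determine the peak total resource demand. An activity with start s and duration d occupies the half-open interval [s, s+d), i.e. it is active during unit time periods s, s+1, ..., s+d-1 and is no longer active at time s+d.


Each activity i is active on [start_i, start_i + duration_i).
Compute total resource usage per time slot:
  t=0: active resources = [5], total = 5
  t=1: active resources = [5], total = 5
  t=2: active resources = [5], total = 5
  t=3: active resources = [1, 5], total = 6
  t=4: active resources = [1, 5], total = 6
  t=5: active resources = [1, 5, 2], total = 8
  t=6: active resources = [1, 6, 2], total = 9
  t=7: active resources = [1, 6, 2], total = 9
  t=8: active resources = [6, 2], total = 8
  t=9: active resources = [6, 2], total = 8
  t=10: active resources = [6], total = 6
  t=11: active resources = [6], total = 6
Peak resource demand = 9

9


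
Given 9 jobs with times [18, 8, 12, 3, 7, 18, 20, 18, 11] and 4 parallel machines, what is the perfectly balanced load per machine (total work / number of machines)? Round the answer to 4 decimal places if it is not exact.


Total processing time = 18 + 8 + 12 + 3 + 7 + 18 + 20 + 18 + 11 = 115
Number of machines = 4
Ideal balanced load = 115 / 4 = 28.75

28.75


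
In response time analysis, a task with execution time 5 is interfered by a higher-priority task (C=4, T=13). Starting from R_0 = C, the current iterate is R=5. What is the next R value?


R_next = C + ceil(R_prev / T_hp) * C_hp
ceil(5 / 13) = ceil(0.3846) = 1
Interference = 1 * 4 = 4
R_next = 5 + 4 = 9

9


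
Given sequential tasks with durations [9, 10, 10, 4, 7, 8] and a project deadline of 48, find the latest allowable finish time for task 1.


LF(activity 1) = deadline - sum of successor durations
Successors: activities 2 through 6 with durations [10, 10, 4, 7, 8]
Sum of successor durations = 39
LF = 48 - 39 = 9

9


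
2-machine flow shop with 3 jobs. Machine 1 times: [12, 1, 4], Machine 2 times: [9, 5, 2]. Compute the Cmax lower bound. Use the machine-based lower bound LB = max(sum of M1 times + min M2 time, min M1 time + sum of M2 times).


LB1 = sum(M1 times) + min(M2 times) = 17 + 2 = 19
LB2 = min(M1 times) + sum(M2 times) = 1 + 16 = 17
Lower bound = max(LB1, LB2) = max(19, 17) = 19

19


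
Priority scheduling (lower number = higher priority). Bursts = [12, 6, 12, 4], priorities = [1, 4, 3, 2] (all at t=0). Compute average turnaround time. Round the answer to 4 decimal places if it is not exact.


Sort by priority (ascending = highest first):
Order: [(1, 12), (2, 4), (3, 12), (4, 6)]
Completion times:
  Priority 1, burst=12, C=12
  Priority 2, burst=4, C=16
  Priority 3, burst=12, C=28
  Priority 4, burst=6, C=34
Average turnaround = 90/4 = 22.5

22.5


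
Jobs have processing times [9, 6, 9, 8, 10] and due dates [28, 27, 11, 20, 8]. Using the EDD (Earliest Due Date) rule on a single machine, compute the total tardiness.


Sort by due date (EDD order): [(10, 8), (9, 11), (8, 20), (6, 27), (9, 28)]
Compute completion times and tardiness:
  Job 1: p=10, d=8, C=10, tardiness=max(0,10-8)=2
  Job 2: p=9, d=11, C=19, tardiness=max(0,19-11)=8
  Job 3: p=8, d=20, C=27, tardiness=max(0,27-20)=7
  Job 4: p=6, d=27, C=33, tardiness=max(0,33-27)=6
  Job 5: p=9, d=28, C=42, tardiness=max(0,42-28)=14
Total tardiness = 37

37


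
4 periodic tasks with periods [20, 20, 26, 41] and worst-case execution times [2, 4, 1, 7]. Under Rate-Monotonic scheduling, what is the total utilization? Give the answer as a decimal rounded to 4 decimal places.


Compute individual utilizations (exact fractions):
  Task 1: C/T = 2/20 = 1/10 (approx. 0.1)
  Task 2: C/T = 4/20 = 1/5 (approx. 0.2)
  Task 3: C/T = 1/26 (approx. 0.0385)
  Task 4: C/T = 7/41 (approx. 0.1707)
Total utilization U = 1/10 + 1/5 + 1/26 + 7/41 = 1357/2665
Rounded to 4 decimal places: U = 0.5092
RM (Liu & Layland) bound for 4 tasks = 0.756828; compare with U = 1357/2665 (approx. 0.509193)
U <= bound, so schedulable by RM sufficient condition.

0.5092


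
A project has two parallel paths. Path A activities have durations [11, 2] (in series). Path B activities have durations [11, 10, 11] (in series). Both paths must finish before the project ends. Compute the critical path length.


Path A total = 11 + 2 = 13
Path B total = 11 + 10 + 11 = 32
Critical path = longest path = max(13, 32) = 32

32


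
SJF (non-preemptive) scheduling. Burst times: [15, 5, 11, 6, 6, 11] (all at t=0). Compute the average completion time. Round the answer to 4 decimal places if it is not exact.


SJF order (ascending): [5, 6, 6, 11, 11, 15]
Completion times:
  Job 1: burst=5, C=5
  Job 2: burst=6, C=11
  Job 3: burst=6, C=17
  Job 4: burst=11, C=28
  Job 5: burst=11, C=39
  Job 6: burst=15, C=54
Average completion = 154/6 = 25.6667

25.6667


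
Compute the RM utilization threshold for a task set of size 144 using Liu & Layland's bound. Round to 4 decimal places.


Compute 2^(1/144) = 1.0048251257
Subtract 1: 1.0048251257 - 1 = 0.0048251257
Multiply by n: 144 * 0.0048251257 = 0.6948181008
Round to 4 dp: 0.6948

0.6948


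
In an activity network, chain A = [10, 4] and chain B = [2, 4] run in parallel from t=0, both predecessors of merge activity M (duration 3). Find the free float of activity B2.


ES(B2) = sum of predecessors on chain B = 2
EF(B2) = ES + duration = 2 + 4 = 6
Successor of B2 is M. ES(M) = max(sum(A), sum(B)) = max(14, 6) = 14
Free float = ES(successor) - EF(current) = 14 - 6 = 8

8


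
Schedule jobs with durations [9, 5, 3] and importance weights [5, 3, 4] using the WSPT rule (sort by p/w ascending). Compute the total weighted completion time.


Compute p/w ratios and sort ascending (WSPT): [(3, 4), (5, 3), (9, 5)]
Compute weighted completion times:
  Job (p=3,w=4): C=3, w*C=4*3=12
  Job (p=5,w=3): C=8, w*C=3*8=24
  Job (p=9,w=5): C=17, w*C=5*17=85
Total weighted completion time = 121

121


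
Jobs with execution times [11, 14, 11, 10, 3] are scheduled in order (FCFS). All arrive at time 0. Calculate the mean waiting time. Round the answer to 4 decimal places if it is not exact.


FCFS order (as given): [11, 14, 11, 10, 3]
Waiting times:
  Job 1: wait = 0
  Job 2: wait = 11
  Job 3: wait = 25
  Job 4: wait = 36
  Job 5: wait = 46
Sum of waiting times = 118
Average waiting time = 118/5 = 23.6

23.6


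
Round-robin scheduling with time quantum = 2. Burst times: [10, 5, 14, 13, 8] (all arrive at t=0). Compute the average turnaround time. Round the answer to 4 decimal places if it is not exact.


Time quantum = 2
Execution trace:
  J1 runs 2 units, time = 2
  J2 runs 2 units, time = 4
  J3 runs 2 units, time = 6
  J4 runs 2 units, time = 8
  J5 runs 2 units, time = 10
  J1 runs 2 units, time = 12
  J2 runs 2 units, time = 14
  J3 runs 2 units, time = 16
  J4 runs 2 units, time = 18
  J5 runs 2 units, time = 20
  J1 runs 2 units, time = 22
  J2 runs 1 units, time = 23
  J3 runs 2 units, time = 25
  J4 runs 2 units, time = 27
  J5 runs 2 units, time = 29
  J1 runs 2 units, time = 31
  J3 runs 2 units, time = 33
  J4 runs 2 units, time = 35
  J5 runs 2 units, time = 37
  J1 runs 2 units, time = 39
  J3 runs 2 units, time = 41
  J4 runs 2 units, time = 43
  J3 runs 2 units, time = 45
  J4 runs 2 units, time = 47
  J3 runs 2 units, time = 49
  J4 runs 1 units, time = 50
Finish times: [39, 23, 49, 50, 37]
Average turnaround = 198/5 = 39.6

39.6


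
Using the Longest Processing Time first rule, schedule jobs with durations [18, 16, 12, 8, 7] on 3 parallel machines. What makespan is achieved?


Sort jobs in decreasing order (LPT): [18, 16, 12, 8, 7]
Assign each job to the least loaded machine:
  Machine 1: jobs [18], load = 18
  Machine 2: jobs [16, 7], load = 23
  Machine 3: jobs [12, 8], load = 20
Makespan = max load = 23

23


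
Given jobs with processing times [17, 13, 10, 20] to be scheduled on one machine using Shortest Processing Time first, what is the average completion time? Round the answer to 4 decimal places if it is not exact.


Sort jobs by processing time (SPT order): [10, 13, 17, 20]
Compute completion times sequentially:
  Job 1: processing = 10, completes at 10
  Job 2: processing = 13, completes at 23
  Job 3: processing = 17, completes at 40
  Job 4: processing = 20, completes at 60
Sum of completion times = 133
Average completion time = 133/4 = 33.25

33.25


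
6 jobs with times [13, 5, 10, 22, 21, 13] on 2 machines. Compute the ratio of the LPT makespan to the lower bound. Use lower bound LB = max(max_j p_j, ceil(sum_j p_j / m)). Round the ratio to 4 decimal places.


LPT order: [22, 21, 13, 13, 10, 5]
Machine loads after assignment: [40, 44]
LPT makespan = 44
Lower bound = max(max_job, ceil(total/2)) = max(22, 42) = 42
Ratio = 44 / 42 = 1.0476

1.0476


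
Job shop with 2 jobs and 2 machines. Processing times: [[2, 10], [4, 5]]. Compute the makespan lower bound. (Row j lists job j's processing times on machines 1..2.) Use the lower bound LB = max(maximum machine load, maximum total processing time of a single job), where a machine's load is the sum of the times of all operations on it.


Machine loads:
  Machine 1: 2 + 4 = 6
  Machine 2: 10 + 5 = 15
Max machine load = 15
Job totals:
  Job 1: 12
  Job 2: 9
Max job total = 12
Lower bound = max(15, 12) = 15

15


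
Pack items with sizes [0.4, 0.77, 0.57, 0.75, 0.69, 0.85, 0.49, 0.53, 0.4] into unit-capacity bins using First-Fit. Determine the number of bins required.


Place items sequentially using First-Fit:
  Item 0.4 -> new Bin 1
  Item 0.77 -> new Bin 2
  Item 0.57 -> Bin 1 (now 0.97)
  Item 0.75 -> new Bin 3
  Item 0.69 -> new Bin 4
  Item 0.85 -> new Bin 5
  Item 0.49 -> new Bin 6
  Item 0.53 -> new Bin 7
  Item 0.4 -> Bin 6 (now 0.89)
Total bins used = 7

7


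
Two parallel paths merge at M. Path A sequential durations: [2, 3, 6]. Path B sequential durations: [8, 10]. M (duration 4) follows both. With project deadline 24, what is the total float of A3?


Forward pass: ES(A3) = sum of predecessors on chain A = 5
EF = ES + duration = 5 + 6 = 11
Backward pass: LF(M) = deadline = 24; LS(M) = 24 - 4 = 20
LF(A3) = LS(M) - sum(successors on chain A) = 20 - 0 = 20
LS = LF - duration = 20 - 6 = 14
Total float = LS - ES = 14 - 5 = 9

9


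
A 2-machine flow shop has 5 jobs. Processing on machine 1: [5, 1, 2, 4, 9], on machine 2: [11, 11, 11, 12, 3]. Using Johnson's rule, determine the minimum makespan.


Apply Johnson's rule:
  Group 1 (a <= b): [(2, 1, 11), (3, 2, 11), (4, 4, 12), (1, 5, 11)]
  Group 2 (a > b): [(5, 9, 3)]
Optimal job order: [2, 3, 4, 1, 5]
Schedule:
  Job 2: M1 done at 1, M2 done at 12
  Job 3: M1 done at 3, M2 done at 23
  Job 4: M1 done at 7, M2 done at 35
  Job 1: M1 done at 12, M2 done at 46
  Job 5: M1 done at 21, M2 done at 49
Makespan = 49

49


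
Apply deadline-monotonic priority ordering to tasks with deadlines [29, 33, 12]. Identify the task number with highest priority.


Sort tasks by relative deadline (ascending):
  Task 3: deadline = 12
  Task 1: deadline = 29
  Task 2: deadline = 33
Priority order (highest first): [3, 1, 2]
Highest priority task = 3

3


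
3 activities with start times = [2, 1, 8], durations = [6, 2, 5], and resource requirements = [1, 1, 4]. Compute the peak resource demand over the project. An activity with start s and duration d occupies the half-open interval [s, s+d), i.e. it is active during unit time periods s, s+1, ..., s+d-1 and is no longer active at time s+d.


Each activity i is active on [start_i, start_i + duration_i).
Compute total resource usage per time slot:
  t=0: active resources = [], total = 0
  t=1: active resources = [1], total = 1
  t=2: active resources = [1, 1], total = 2
  t=3: active resources = [1], total = 1
  t=4: active resources = [1], total = 1
  t=5: active resources = [1], total = 1
  t=6: active resources = [1], total = 1
  t=7: active resources = [1], total = 1
  t=8: active resources = [4], total = 4
  t=9: active resources = [4], total = 4
  t=10: active resources = [4], total = 4
  t=11: active resources = [4], total = 4
  t=12: active resources = [4], total = 4
Peak resource demand = 4

4


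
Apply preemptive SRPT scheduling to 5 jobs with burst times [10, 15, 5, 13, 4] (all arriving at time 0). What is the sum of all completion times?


Since all jobs arrive at t=0, SRPT equals SPT ordering.
SPT order: [4, 5, 10, 13, 15]
Completion times:
  Job 1: p=4, C=4
  Job 2: p=5, C=9
  Job 3: p=10, C=19
  Job 4: p=13, C=32
  Job 5: p=15, C=47
Total completion time = 4 + 9 + 19 + 32 + 47 = 111

111


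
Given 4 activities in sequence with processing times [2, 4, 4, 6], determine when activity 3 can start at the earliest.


Activity 3 starts after activities 1 through 2 complete.
Predecessor durations: [2, 4]
ES = 2 + 4 = 6

6
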